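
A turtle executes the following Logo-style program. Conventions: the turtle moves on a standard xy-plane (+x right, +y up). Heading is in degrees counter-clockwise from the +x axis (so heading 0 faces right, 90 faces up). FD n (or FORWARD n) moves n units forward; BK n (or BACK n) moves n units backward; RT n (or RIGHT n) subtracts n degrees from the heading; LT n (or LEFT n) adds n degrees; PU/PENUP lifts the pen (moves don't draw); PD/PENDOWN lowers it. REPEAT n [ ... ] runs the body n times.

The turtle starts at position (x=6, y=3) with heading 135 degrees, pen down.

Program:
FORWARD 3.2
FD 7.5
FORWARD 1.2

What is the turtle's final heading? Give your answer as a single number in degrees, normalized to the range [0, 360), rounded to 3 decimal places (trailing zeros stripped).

Answer: 135

Derivation:
Executing turtle program step by step:
Start: pos=(6,3), heading=135, pen down
FD 3.2: (6,3) -> (3.737,5.263) [heading=135, draw]
FD 7.5: (3.737,5.263) -> (-1.566,10.566) [heading=135, draw]
FD 1.2: (-1.566,10.566) -> (-2.415,11.415) [heading=135, draw]
Final: pos=(-2.415,11.415), heading=135, 3 segment(s) drawn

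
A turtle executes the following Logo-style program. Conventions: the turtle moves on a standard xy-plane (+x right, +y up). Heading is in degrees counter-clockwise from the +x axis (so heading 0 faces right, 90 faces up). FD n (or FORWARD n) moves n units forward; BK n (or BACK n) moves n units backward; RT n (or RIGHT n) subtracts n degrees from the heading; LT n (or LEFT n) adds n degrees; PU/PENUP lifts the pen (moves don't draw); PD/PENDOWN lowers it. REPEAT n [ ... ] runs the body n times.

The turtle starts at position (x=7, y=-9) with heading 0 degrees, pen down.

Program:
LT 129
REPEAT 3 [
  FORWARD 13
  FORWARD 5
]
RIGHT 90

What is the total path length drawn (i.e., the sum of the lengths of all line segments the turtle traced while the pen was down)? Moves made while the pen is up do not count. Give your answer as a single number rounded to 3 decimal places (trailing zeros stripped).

Answer: 54

Derivation:
Executing turtle program step by step:
Start: pos=(7,-9), heading=0, pen down
LT 129: heading 0 -> 129
REPEAT 3 [
  -- iteration 1/3 --
  FD 13: (7,-9) -> (-1.181,1.103) [heading=129, draw]
  FD 5: (-1.181,1.103) -> (-4.328,4.989) [heading=129, draw]
  -- iteration 2/3 --
  FD 13: (-4.328,4.989) -> (-12.509,15.092) [heading=129, draw]
  FD 5: (-12.509,15.092) -> (-15.656,18.977) [heading=129, draw]
  -- iteration 3/3 --
  FD 13: (-15.656,18.977) -> (-23.837,29.08) [heading=129, draw]
  FD 5: (-23.837,29.08) -> (-26.983,32.966) [heading=129, draw]
]
RT 90: heading 129 -> 39
Final: pos=(-26.983,32.966), heading=39, 6 segment(s) drawn

Segment lengths:
  seg 1: (7,-9) -> (-1.181,1.103), length = 13
  seg 2: (-1.181,1.103) -> (-4.328,4.989), length = 5
  seg 3: (-4.328,4.989) -> (-12.509,15.092), length = 13
  seg 4: (-12.509,15.092) -> (-15.656,18.977), length = 5
  seg 5: (-15.656,18.977) -> (-23.837,29.08), length = 13
  seg 6: (-23.837,29.08) -> (-26.983,32.966), length = 5
Total = 54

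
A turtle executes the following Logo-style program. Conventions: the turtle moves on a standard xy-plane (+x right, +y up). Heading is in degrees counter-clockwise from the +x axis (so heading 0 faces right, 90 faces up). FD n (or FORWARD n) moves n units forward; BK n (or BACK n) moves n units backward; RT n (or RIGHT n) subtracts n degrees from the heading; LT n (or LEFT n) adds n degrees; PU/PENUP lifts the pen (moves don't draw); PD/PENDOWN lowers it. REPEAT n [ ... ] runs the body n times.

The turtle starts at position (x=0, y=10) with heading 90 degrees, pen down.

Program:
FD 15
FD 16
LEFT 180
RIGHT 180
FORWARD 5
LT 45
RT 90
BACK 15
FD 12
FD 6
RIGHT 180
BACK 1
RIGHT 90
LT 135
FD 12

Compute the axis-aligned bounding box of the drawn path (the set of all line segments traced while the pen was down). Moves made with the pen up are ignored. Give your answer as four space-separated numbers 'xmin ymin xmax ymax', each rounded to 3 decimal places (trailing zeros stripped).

Answer: -10.607 10 2.828 48.828

Derivation:
Executing turtle program step by step:
Start: pos=(0,10), heading=90, pen down
FD 15: (0,10) -> (0,25) [heading=90, draw]
FD 16: (0,25) -> (0,41) [heading=90, draw]
LT 180: heading 90 -> 270
RT 180: heading 270 -> 90
FD 5: (0,41) -> (0,46) [heading=90, draw]
LT 45: heading 90 -> 135
RT 90: heading 135 -> 45
BK 15: (0,46) -> (-10.607,35.393) [heading=45, draw]
FD 12: (-10.607,35.393) -> (-2.121,43.879) [heading=45, draw]
FD 6: (-2.121,43.879) -> (2.121,48.121) [heading=45, draw]
RT 180: heading 45 -> 225
BK 1: (2.121,48.121) -> (2.828,48.828) [heading=225, draw]
RT 90: heading 225 -> 135
LT 135: heading 135 -> 270
FD 12: (2.828,48.828) -> (2.828,36.828) [heading=270, draw]
Final: pos=(2.828,36.828), heading=270, 8 segment(s) drawn

Segment endpoints: x in {-10.607, -2.121, 0, 0, 0, 0, 2.121, 2.828, 2.828}, y in {10, 25, 35.393, 36.828, 41, 43.879, 46, 48.121, 48.828}
xmin=-10.607, ymin=10, xmax=2.828, ymax=48.828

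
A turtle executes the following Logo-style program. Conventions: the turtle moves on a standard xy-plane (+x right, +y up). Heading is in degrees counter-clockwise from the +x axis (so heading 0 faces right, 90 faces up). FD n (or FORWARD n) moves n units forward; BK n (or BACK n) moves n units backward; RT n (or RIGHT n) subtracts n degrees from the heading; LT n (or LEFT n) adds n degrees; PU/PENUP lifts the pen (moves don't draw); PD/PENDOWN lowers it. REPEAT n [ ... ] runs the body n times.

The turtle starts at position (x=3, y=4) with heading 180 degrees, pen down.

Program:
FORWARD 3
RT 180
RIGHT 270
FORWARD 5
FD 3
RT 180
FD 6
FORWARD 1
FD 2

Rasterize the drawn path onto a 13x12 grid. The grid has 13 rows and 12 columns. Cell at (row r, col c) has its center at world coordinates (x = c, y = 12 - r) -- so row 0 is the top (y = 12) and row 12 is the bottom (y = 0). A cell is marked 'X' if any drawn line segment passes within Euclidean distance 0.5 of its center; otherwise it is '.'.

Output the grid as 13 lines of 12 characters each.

Segment 0: (3,4) -> (0,4)
Segment 1: (0,4) -> (-0,9)
Segment 2: (-0,9) -> (-0,12)
Segment 3: (-0,12) -> (0,6)
Segment 4: (0,6) -> (0,5)
Segment 5: (0,5) -> (0,3)

Answer: X...........
X...........
X...........
X...........
X...........
X...........
X...........
X...........
XXXX........
X...........
............
............
............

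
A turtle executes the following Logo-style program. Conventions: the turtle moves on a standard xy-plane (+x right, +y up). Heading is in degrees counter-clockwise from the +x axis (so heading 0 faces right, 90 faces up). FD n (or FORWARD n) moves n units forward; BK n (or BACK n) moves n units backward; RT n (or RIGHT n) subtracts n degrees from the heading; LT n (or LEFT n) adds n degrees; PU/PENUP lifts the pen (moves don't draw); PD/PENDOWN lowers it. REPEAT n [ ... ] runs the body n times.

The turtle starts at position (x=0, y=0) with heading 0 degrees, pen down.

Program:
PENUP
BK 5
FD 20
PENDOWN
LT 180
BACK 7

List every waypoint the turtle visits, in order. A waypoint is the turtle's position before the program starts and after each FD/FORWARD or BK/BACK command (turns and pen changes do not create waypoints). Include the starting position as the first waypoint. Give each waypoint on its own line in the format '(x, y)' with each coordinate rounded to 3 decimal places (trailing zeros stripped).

Executing turtle program step by step:
Start: pos=(0,0), heading=0, pen down
PU: pen up
BK 5: (0,0) -> (-5,0) [heading=0, move]
FD 20: (-5,0) -> (15,0) [heading=0, move]
PD: pen down
LT 180: heading 0 -> 180
BK 7: (15,0) -> (22,0) [heading=180, draw]
Final: pos=(22,0), heading=180, 1 segment(s) drawn
Waypoints (4 total):
(0, 0)
(-5, 0)
(15, 0)
(22, 0)

Answer: (0, 0)
(-5, 0)
(15, 0)
(22, 0)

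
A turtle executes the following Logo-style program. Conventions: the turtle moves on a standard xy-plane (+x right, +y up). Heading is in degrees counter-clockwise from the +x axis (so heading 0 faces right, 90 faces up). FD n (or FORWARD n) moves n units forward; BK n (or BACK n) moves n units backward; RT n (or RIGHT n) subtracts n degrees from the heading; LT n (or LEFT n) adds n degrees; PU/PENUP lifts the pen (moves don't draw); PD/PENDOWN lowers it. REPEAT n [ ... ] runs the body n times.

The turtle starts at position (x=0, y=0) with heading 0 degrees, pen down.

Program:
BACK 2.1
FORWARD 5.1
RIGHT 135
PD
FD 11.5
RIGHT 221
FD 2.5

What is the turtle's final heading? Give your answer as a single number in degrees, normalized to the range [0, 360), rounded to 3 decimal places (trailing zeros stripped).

Executing turtle program step by step:
Start: pos=(0,0), heading=0, pen down
BK 2.1: (0,0) -> (-2.1,0) [heading=0, draw]
FD 5.1: (-2.1,0) -> (3,0) [heading=0, draw]
RT 135: heading 0 -> 225
PD: pen down
FD 11.5: (3,0) -> (-5.132,-8.132) [heading=225, draw]
RT 221: heading 225 -> 4
FD 2.5: (-5.132,-8.132) -> (-2.638,-7.957) [heading=4, draw]
Final: pos=(-2.638,-7.957), heading=4, 4 segment(s) drawn

Answer: 4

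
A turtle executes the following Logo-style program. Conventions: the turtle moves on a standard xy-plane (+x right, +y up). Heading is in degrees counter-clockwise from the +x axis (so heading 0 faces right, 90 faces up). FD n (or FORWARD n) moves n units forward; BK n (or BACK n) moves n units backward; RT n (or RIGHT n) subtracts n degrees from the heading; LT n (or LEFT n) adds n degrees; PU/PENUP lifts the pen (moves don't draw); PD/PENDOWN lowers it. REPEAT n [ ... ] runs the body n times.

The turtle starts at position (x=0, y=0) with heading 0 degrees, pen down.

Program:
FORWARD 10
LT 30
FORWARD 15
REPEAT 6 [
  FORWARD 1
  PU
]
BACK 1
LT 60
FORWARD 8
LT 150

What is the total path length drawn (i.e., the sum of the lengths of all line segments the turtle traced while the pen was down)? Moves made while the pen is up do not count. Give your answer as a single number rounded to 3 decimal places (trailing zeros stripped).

Answer: 26

Derivation:
Executing turtle program step by step:
Start: pos=(0,0), heading=0, pen down
FD 10: (0,0) -> (10,0) [heading=0, draw]
LT 30: heading 0 -> 30
FD 15: (10,0) -> (22.99,7.5) [heading=30, draw]
REPEAT 6 [
  -- iteration 1/6 --
  FD 1: (22.99,7.5) -> (23.856,8) [heading=30, draw]
  PU: pen up
  -- iteration 2/6 --
  FD 1: (23.856,8) -> (24.722,8.5) [heading=30, move]
  PU: pen up
  -- iteration 3/6 --
  FD 1: (24.722,8.5) -> (25.588,9) [heading=30, move]
  PU: pen up
  -- iteration 4/6 --
  FD 1: (25.588,9) -> (26.454,9.5) [heading=30, move]
  PU: pen up
  -- iteration 5/6 --
  FD 1: (26.454,9.5) -> (27.321,10) [heading=30, move]
  PU: pen up
  -- iteration 6/6 --
  FD 1: (27.321,10) -> (28.187,10.5) [heading=30, move]
  PU: pen up
]
BK 1: (28.187,10.5) -> (27.321,10) [heading=30, move]
LT 60: heading 30 -> 90
FD 8: (27.321,10) -> (27.321,18) [heading=90, move]
LT 150: heading 90 -> 240
Final: pos=(27.321,18), heading=240, 3 segment(s) drawn

Segment lengths:
  seg 1: (0,0) -> (10,0), length = 10
  seg 2: (10,0) -> (22.99,7.5), length = 15
  seg 3: (22.99,7.5) -> (23.856,8), length = 1
Total = 26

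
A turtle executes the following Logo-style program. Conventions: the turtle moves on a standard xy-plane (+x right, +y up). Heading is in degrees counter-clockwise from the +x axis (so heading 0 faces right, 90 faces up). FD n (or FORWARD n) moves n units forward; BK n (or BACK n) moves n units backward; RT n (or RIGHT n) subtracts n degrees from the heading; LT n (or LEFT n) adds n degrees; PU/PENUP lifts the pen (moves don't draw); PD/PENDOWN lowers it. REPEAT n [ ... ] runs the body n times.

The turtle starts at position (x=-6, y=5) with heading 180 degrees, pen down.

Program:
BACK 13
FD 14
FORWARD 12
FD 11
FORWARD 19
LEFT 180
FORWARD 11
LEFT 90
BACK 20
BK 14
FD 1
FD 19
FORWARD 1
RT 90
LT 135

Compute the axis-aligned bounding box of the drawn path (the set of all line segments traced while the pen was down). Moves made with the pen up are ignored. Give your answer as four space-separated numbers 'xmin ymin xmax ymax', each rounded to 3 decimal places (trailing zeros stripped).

Executing turtle program step by step:
Start: pos=(-6,5), heading=180, pen down
BK 13: (-6,5) -> (7,5) [heading=180, draw]
FD 14: (7,5) -> (-7,5) [heading=180, draw]
FD 12: (-7,5) -> (-19,5) [heading=180, draw]
FD 11: (-19,5) -> (-30,5) [heading=180, draw]
FD 19: (-30,5) -> (-49,5) [heading=180, draw]
LT 180: heading 180 -> 0
FD 11: (-49,5) -> (-38,5) [heading=0, draw]
LT 90: heading 0 -> 90
BK 20: (-38,5) -> (-38,-15) [heading=90, draw]
BK 14: (-38,-15) -> (-38,-29) [heading=90, draw]
FD 1: (-38,-29) -> (-38,-28) [heading=90, draw]
FD 19: (-38,-28) -> (-38,-9) [heading=90, draw]
FD 1: (-38,-9) -> (-38,-8) [heading=90, draw]
RT 90: heading 90 -> 0
LT 135: heading 0 -> 135
Final: pos=(-38,-8), heading=135, 11 segment(s) drawn

Segment endpoints: x in {-49, -38, -38, -38, -30, -19, -7, -6, 7}, y in {-29, -28, -15, -9, -8, 5, 5, 5, 5, 5}
xmin=-49, ymin=-29, xmax=7, ymax=5

Answer: -49 -29 7 5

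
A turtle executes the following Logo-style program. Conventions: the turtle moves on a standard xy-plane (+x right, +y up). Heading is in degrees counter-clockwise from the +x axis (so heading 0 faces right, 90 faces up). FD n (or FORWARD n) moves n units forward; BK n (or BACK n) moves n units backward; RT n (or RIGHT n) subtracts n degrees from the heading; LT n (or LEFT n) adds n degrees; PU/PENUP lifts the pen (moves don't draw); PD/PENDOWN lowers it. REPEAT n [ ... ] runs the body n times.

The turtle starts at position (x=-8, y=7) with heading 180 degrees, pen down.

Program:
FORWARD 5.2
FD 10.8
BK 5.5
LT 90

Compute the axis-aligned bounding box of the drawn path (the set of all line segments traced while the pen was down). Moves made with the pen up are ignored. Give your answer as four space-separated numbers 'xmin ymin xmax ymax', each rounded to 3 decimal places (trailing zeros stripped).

Executing turtle program step by step:
Start: pos=(-8,7), heading=180, pen down
FD 5.2: (-8,7) -> (-13.2,7) [heading=180, draw]
FD 10.8: (-13.2,7) -> (-24,7) [heading=180, draw]
BK 5.5: (-24,7) -> (-18.5,7) [heading=180, draw]
LT 90: heading 180 -> 270
Final: pos=(-18.5,7), heading=270, 3 segment(s) drawn

Segment endpoints: x in {-24, -18.5, -13.2, -8}, y in {7, 7, 7}
xmin=-24, ymin=7, xmax=-8, ymax=7

Answer: -24 7 -8 7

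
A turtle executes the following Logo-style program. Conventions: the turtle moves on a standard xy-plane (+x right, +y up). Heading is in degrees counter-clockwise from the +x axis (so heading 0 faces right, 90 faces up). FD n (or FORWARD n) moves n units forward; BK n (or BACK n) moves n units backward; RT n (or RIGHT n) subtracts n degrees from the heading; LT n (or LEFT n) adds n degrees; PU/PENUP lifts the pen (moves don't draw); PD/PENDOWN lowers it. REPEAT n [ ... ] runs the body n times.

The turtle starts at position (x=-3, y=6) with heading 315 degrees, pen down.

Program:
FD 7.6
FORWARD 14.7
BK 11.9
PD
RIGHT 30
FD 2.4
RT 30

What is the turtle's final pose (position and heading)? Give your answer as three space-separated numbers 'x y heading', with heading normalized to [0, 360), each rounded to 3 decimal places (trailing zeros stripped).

Executing turtle program step by step:
Start: pos=(-3,6), heading=315, pen down
FD 7.6: (-3,6) -> (2.374,0.626) [heading=315, draw]
FD 14.7: (2.374,0.626) -> (12.768,-9.768) [heading=315, draw]
BK 11.9: (12.768,-9.768) -> (4.354,-1.354) [heading=315, draw]
PD: pen down
RT 30: heading 315 -> 285
FD 2.4: (4.354,-1.354) -> (4.975,-3.672) [heading=285, draw]
RT 30: heading 285 -> 255
Final: pos=(4.975,-3.672), heading=255, 4 segment(s) drawn

Answer: 4.975 -3.672 255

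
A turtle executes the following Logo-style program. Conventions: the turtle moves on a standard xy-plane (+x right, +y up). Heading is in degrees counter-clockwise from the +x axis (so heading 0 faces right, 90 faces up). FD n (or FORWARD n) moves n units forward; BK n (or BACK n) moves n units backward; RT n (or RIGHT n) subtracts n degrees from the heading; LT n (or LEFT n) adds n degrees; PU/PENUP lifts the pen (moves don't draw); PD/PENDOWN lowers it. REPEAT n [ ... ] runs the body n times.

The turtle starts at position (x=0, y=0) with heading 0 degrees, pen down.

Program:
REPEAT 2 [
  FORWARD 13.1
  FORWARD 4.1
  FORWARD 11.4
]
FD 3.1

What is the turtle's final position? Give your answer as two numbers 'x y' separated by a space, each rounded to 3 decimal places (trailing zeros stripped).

Executing turtle program step by step:
Start: pos=(0,0), heading=0, pen down
REPEAT 2 [
  -- iteration 1/2 --
  FD 13.1: (0,0) -> (13.1,0) [heading=0, draw]
  FD 4.1: (13.1,0) -> (17.2,0) [heading=0, draw]
  FD 11.4: (17.2,0) -> (28.6,0) [heading=0, draw]
  -- iteration 2/2 --
  FD 13.1: (28.6,0) -> (41.7,0) [heading=0, draw]
  FD 4.1: (41.7,0) -> (45.8,0) [heading=0, draw]
  FD 11.4: (45.8,0) -> (57.2,0) [heading=0, draw]
]
FD 3.1: (57.2,0) -> (60.3,0) [heading=0, draw]
Final: pos=(60.3,0), heading=0, 7 segment(s) drawn

Answer: 60.3 0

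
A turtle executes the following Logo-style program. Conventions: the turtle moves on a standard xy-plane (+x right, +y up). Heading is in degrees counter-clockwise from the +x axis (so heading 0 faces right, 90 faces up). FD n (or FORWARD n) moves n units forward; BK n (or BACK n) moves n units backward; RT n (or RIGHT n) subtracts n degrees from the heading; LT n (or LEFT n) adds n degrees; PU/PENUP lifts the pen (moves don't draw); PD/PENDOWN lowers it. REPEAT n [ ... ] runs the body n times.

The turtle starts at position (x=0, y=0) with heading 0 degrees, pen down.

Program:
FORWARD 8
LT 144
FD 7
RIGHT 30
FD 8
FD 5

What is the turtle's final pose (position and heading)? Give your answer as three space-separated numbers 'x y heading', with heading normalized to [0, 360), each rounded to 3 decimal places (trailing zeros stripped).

Executing turtle program step by step:
Start: pos=(0,0), heading=0, pen down
FD 8: (0,0) -> (8,0) [heading=0, draw]
LT 144: heading 0 -> 144
FD 7: (8,0) -> (2.337,4.114) [heading=144, draw]
RT 30: heading 144 -> 114
FD 8: (2.337,4.114) -> (-0.917,11.423) [heading=114, draw]
FD 5: (-0.917,11.423) -> (-2.951,15.991) [heading=114, draw]
Final: pos=(-2.951,15.991), heading=114, 4 segment(s) drawn

Answer: -2.951 15.991 114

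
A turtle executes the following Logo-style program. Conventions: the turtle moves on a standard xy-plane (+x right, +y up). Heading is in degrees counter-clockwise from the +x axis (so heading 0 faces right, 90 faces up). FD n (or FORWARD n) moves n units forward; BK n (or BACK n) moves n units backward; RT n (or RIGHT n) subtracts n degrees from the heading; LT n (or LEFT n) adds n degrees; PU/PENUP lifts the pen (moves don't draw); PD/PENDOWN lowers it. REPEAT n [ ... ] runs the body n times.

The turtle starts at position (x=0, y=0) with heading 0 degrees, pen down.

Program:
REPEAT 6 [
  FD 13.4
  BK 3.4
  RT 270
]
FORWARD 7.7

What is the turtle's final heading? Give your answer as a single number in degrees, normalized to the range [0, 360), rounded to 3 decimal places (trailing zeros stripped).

Executing turtle program step by step:
Start: pos=(0,0), heading=0, pen down
REPEAT 6 [
  -- iteration 1/6 --
  FD 13.4: (0,0) -> (13.4,0) [heading=0, draw]
  BK 3.4: (13.4,0) -> (10,0) [heading=0, draw]
  RT 270: heading 0 -> 90
  -- iteration 2/6 --
  FD 13.4: (10,0) -> (10,13.4) [heading=90, draw]
  BK 3.4: (10,13.4) -> (10,10) [heading=90, draw]
  RT 270: heading 90 -> 180
  -- iteration 3/6 --
  FD 13.4: (10,10) -> (-3.4,10) [heading=180, draw]
  BK 3.4: (-3.4,10) -> (0,10) [heading=180, draw]
  RT 270: heading 180 -> 270
  -- iteration 4/6 --
  FD 13.4: (0,10) -> (0,-3.4) [heading=270, draw]
  BK 3.4: (0,-3.4) -> (0,0) [heading=270, draw]
  RT 270: heading 270 -> 0
  -- iteration 5/6 --
  FD 13.4: (0,0) -> (13.4,0) [heading=0, draw]
  BK 3.4: (13.4,0) -> (10,0) [heading=0, draw]
  RT 270: heading 0 -> 90
  -- iteration 6/6 --
  FD 13.4: (10,0) -> (10,13.4) [heading=90, draw]
  BK 3.4: (10,13.4) -> (10,10) [heading=90, draw]
  RT 270: heading 90 -> 180
]
FD 7.7: (10,10) -> (2.3,10) [heading=180, draw]
Final: pos=(2.3,10), heading=180, 13 segment(s) drawn

Answer: 180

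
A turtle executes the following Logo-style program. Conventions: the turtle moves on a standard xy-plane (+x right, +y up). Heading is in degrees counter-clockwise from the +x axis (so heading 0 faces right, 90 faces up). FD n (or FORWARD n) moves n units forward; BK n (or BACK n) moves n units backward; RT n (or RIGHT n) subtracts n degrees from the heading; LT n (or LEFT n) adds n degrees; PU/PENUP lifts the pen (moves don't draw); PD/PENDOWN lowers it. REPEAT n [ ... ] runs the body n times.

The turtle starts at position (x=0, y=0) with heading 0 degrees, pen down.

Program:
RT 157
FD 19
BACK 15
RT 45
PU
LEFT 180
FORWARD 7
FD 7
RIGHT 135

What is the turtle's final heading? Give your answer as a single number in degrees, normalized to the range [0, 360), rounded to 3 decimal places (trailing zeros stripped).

Executing turtle program step by step:
Start: pos=(0,0), heading=0, pen down
RT 157: heading 0 -> 203
FD 19: (0,0) -> (-17.49,-7.424) [heading=203, draw]
BK 15: (-17.49,-7.424) -> (-3.682,-1.563) [heading=203, draw]
RT 45: heading 203 -> 158
PU: pen up
LT 180: heading 158 -> 338
FD 7: (-3.682,-1.563) -> (2.808,-4.185) [heading=338, move]
FD 7: (2.808,-4.185) -> (9.299,-6.807) [heading=338, move]
RT 135: heading 338 -> 203
Final: pos=(9.299,-6.807), heading=203, 2 segment(s) drawn

Answer: 203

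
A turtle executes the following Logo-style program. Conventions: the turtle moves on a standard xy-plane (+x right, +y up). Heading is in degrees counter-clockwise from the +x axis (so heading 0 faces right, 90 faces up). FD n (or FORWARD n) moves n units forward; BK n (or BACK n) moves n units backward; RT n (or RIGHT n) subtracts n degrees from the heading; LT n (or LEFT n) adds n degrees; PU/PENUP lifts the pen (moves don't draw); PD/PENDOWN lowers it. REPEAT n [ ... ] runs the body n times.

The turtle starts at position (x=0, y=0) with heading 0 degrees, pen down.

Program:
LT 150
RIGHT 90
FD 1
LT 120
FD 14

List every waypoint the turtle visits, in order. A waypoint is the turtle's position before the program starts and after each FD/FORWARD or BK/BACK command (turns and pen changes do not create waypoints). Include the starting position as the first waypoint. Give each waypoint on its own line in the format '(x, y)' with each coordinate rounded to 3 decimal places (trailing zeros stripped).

Executing turtle program step by step:
Start: pos=(0,0), heading=0, pen down
LT 150: heading 0 -> 150
RT 90: heading 150 -> 60
FD 1: (0,0) -> (0.5,0.866) [heading=60, draw]
LT 120: heading 60 -> 180
FD 14: (0.5,0.866) -> (-13.5,0.866) [heading=180, draw]
Final: pos=(-13.5,0.866), heading=180, 2 segment(s) drawn
Waypoints (3 total):
(0, 0)
(0.5, 0.866)
(-13.5, 0.866)

Answer: (0, 0)
(0.5, 0.866)
(-13.5, 0.866)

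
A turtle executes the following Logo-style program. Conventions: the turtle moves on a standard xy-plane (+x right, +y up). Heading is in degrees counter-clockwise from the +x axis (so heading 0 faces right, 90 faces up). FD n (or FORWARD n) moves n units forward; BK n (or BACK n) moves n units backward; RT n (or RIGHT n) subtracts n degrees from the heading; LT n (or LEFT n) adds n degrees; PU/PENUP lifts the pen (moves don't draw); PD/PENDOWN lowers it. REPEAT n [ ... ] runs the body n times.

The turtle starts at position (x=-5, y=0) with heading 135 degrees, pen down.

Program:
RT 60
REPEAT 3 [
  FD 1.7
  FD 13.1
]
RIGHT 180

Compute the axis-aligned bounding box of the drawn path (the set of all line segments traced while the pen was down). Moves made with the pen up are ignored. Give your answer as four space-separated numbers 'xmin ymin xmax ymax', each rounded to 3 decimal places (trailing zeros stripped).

Answer: -5 0 6.492 42.887

Derivation:
Executing turtle program step by step:
Start: pos=(-5,0), heading=135, pen down
RT 60: heading 135 -> 75
REPEAT 3 [
  -- iteration 1/3 --
  FD 1.7: (-5,0) -> (-4.56,1.642) [heading=75, draw]
  FD 13.1: (-4.56,1.642) -> (-1.169,14.296) [heading=75, draw]
  -- iteration 2/3 --
  FD 1.7: (-1.169,14.296) -> (-0.729,15.938) [heading=75, draw]
  FD 13.1: (-0.729,15.938) -> (2.661,28.591) [heading=75, draw]
  -- iteration 3/3 --
  FD 1.7: (2.661,28.591) -> (3.101,30.233) [heading=75, draw]
  FD 13.1: (3.101,30.233) -> (6.492,42.887) [heading=75, draw]
]
RT 180: heading 75 -> 255
Final: pos=(6.492,42.887), heading=255, 6 segment(s) drawn

Segment endpoints: x in {-5, -4.56, -1.169, -0.729, 2.661, 3.101, 6.492}, y in {0, 1.642, 14.296, 15.938, 28.591, 30.233, 42.887}
xmin=-5, ymin=0, xmax=6.492, ymax=42.887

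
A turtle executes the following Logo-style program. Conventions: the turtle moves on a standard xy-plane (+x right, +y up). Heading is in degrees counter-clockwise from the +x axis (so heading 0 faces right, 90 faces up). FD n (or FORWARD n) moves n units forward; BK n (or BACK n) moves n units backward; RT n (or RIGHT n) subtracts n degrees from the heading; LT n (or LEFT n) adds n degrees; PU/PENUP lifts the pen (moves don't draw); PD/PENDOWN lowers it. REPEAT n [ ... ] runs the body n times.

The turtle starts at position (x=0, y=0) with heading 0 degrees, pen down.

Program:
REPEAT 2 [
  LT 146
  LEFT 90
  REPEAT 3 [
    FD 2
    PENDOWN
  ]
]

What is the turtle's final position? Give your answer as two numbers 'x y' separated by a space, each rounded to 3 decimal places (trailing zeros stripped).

Answer: -5.603 0.589

Derivation:
Executing turtle program step by step:
Start: pos=(0,0), heading=0, pen down
REPEAT 2 [
  -- iteration 1/2 --
  LT 146: heading 0 -> 146
  LT 90: heading 146 -> 236
  REPEAT 3 [
    -- iteration 1/3 --
    FD 2: (0,0) -> (-1.118,-1.658) [heading=236, draw]
    PD: pen down
    -- iteration 2/3 --
    FD 2: (-1.118,-1.658) -> (-2.237,-3.316) [heading=236, draw]
    PD: pen down
    -- iteration 3/3 --
    FD 2: (-2.237,-3.316) -> (-3.355,-4.974) [heading=236, draw]
    PD: pen down
  ]
  -- iteration 2/2 --
  LT 146: heading 236 -> 22
  LT 90: heading 22 -> 112
  REPEAT 3 [
    -- iteration 1/3 --
    FD 2: (-3.355,-4.974) -> (-4.104,-3.12) [heading=112, draw]
    PD: pen down
    -- iteration 2/3 --
    FD 2: (-4.104,-3.12) -> (-4.854,-1.265) [heading=112, draw]
    PD: pen down
    -- iteration 3/3 --
    FD 2: (-4.854,-1.265) -> (-5.603,0.589) [heading=112, draw]
    PD: pen down
  ]
]
Final: pos=(-5.603,0.589), heading=112, 6 segment(s) drawn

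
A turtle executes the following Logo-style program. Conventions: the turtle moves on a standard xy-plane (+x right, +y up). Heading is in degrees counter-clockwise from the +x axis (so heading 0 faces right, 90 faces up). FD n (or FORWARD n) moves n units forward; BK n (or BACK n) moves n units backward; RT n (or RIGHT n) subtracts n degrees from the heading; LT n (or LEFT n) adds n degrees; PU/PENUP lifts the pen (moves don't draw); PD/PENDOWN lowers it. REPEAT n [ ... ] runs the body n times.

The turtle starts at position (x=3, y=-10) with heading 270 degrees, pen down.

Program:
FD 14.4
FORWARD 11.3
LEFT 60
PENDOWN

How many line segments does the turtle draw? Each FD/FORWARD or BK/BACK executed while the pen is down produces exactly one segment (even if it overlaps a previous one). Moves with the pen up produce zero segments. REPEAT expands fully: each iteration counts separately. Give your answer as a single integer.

Executing turtle program step by step:
Start: pos=(3,-10), heading=270, pen down
FD 14.4: (3,-10) -> (3,-24.4) [heading=270, draw]
FD 11.3: (3,-24.4) -> (3,-35.7) [heading=270, draw]
LT 60: heading 270 -> 330
PD: pen down
Final: pos=(3,-35.7), heading=330, 2 segment(s) drawn
Segments drawn: 2

Answer: 2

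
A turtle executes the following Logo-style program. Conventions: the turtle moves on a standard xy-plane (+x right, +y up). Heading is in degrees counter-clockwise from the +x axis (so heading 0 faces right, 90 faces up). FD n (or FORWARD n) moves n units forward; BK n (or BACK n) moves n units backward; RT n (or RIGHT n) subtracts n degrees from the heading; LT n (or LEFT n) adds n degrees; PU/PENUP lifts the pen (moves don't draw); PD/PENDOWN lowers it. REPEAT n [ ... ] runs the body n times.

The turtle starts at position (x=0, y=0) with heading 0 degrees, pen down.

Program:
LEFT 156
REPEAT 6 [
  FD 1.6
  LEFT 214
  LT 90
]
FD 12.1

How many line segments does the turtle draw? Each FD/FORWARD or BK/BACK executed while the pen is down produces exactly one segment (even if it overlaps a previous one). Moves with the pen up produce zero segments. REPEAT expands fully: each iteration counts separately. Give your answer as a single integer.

Executing turtle program step by step:
Start: pos=(0,0), heading=0, pen down
LT 156: heading 0 -> 156
REPEAT 6 [
  -- iteration 1/6 --
  FD 1.6: (0,0) -> (-1.462,0.651) [heading=156, draw]
  LT 214: heading 156 -> 10
  LT 90: heading 10 -> 100
  -- iteration 2/6 --
  FD 1.6: (-1.462,0.651) -> (-1.74,2.226) [heading=100, draw]
  LT 214: heading 100 -> 314
  LT 90: heading 314 -> 44
  -- iteration 3/6 --
  FD 1.6: (-1.74,2.226) -> (-0.589,3.338) [heading=44, draw]
  LT 214: heading 44 -> 258
  LT 90: heading 258 -> 348
  -- iteration 4/6 --
  FD 1.6: (-0.589,3.338) -> (0.976,3.005) [heading=348, draw]
  LT 214: heading 348 -> 202
  LT 90: heading 202 -> 292
  -- iteration 5/6 --
  FD 1.6: (0.976,3.005) -> (1.576,1.522) [heading=292, draw]
  LT 214: heading 292 -> 146
  LT 90: heading 146 -> 236
  -- iteration 6/6 --
  FD 1.6: (1.576,1.522) -> (0.681,0.195) [heading=236, draw]
  LT 214: heading 236 -> 90
  LT 90: heading 90 -> 180
]
FD 12.1: (0.681,0.195) -> (-11.419,0.195) [heading=180, draw]
Final: pos=(-11.419,0.195), heading=180, 7 segment(s) drawn
Segments drawn: 7

Answer: 7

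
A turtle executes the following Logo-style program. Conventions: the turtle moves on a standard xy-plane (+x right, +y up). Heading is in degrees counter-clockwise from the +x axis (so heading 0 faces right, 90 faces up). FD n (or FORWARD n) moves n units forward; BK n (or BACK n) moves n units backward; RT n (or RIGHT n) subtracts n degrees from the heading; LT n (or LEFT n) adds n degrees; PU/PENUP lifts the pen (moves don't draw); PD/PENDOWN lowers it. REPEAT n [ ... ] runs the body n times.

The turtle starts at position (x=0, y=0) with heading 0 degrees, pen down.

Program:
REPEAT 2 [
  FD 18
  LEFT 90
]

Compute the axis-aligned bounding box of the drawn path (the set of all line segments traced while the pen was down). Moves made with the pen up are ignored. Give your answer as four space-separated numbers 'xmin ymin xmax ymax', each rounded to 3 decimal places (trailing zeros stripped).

Executing turtle program step by step:
Start: pos=(0,0), heading=0, pen down
REPEAT 2 [
  -- iteration 1/2 --
  FD 18: (0,0) -> (18,0) [heading=0, draw]
  LT 90: heading 0 -> 90
  -- iteration 2/2 --
  FD 18: (18,0) -> (18,18) [heading=90, draw]
  LT 90: heading 90 -> 180
]
Final: pos=(18,18), heading=180, 2 segment(s) drawn

Segment endpoints: x in {0, 18}, y in {0, 18}
xmin=0, ymin=0, xmax=18, ymax=18

Answer: 0 0 18 18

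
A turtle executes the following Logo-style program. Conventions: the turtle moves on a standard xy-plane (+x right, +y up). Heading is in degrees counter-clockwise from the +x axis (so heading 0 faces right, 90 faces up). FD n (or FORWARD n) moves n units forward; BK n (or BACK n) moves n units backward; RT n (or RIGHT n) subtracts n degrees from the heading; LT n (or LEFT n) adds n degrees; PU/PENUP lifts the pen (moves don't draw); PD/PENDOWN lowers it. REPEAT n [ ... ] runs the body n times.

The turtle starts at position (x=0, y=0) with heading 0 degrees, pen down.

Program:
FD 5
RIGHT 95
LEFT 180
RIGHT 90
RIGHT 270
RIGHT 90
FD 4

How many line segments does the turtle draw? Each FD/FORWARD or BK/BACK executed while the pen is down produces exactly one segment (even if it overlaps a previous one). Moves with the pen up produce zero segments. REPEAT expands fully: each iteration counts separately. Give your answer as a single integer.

Executing turtle program step by step:
Start: pos=(0,0), heading=0, pen down
FD 5: (0,0) -> (5,0) [heading=0, draw]
RT 95: heading 0 -> 265
LT 180: heading 265 -> 85
RT 90: heading 85 -> 355
RT 270: heading 355 -> 85
RT 90: heading 85 -> 355
FD 4: (5,0) -> (8.985,-0.349) [heading=355, draw]
Final: pos=(8.985,-0.349), heading=355, 2 segment(s) drawn
Segments drawn: 2

Answer: 2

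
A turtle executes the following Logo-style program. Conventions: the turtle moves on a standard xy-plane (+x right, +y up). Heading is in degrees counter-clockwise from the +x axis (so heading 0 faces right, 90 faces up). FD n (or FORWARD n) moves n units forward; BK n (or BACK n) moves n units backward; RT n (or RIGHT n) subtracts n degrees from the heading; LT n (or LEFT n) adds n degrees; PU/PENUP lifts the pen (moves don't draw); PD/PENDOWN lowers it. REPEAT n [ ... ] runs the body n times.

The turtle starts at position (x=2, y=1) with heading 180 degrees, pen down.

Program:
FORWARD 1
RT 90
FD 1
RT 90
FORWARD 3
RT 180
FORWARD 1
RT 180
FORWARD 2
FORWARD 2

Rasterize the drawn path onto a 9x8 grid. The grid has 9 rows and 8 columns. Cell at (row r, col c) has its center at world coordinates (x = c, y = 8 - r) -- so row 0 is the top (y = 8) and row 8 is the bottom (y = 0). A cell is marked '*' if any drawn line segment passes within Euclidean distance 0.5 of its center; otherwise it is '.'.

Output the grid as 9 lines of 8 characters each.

Segment 0: (2,1) -> (1,1)
Segment 1: (1,1) -> (1,2)
Segment 2: (1,2) -> (4,2)
Segment 3: (4,2) -> (3,2)
Segment 4: (3,2) -> (5,2)
Segment 5: (5,2) -> (7,2)

Answer: ........
........
........
........
........
........
.*******
.**.....
........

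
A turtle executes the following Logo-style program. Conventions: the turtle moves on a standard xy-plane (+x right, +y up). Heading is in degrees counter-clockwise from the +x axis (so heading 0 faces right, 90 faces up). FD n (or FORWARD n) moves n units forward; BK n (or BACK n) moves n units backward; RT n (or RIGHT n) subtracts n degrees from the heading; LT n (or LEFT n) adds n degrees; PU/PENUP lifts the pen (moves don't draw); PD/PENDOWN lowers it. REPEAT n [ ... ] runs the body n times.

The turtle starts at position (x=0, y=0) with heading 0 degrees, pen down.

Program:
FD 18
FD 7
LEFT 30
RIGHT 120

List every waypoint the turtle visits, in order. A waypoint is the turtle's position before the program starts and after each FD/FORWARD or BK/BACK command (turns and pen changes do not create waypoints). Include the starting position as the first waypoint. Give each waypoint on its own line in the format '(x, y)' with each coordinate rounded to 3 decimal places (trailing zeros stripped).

Executing turtle program step by step:
Start: pos=(0,0), heading=0, pen down
FD 18: (0,0) -> (18,0) [heading=0, draw]
FD 7: (18,0) -> (25,0) [heading=0, draw]
LT 30: heading 0 -> 30
RT 120: heading 30 -> 270
Final: pos=(25,0), heading=270, 2 segment(s) drawn
Waypoints (3 total):
(0, 0)
(18, 0)
(25, 0)

Answer: (0, 0)
(18, 0)
(25, 0)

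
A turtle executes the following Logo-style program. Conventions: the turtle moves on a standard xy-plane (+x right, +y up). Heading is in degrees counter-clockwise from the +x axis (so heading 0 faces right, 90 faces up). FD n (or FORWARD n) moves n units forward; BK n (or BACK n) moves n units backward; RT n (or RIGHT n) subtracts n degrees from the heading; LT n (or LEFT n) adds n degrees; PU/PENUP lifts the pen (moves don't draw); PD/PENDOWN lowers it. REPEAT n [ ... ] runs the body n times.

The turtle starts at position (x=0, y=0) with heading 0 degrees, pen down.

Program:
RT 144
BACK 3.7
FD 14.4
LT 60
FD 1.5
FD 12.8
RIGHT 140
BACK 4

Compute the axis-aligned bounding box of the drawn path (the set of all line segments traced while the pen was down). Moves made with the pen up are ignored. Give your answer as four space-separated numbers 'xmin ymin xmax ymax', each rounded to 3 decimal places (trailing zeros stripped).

Executing turtle program step by step:
Start: pos=(0,0), heading=0, pen down
RT 144: heading 0 -> 216
BK 3.7: (0,0) -> (2.993,2.175) [heading=216, draw]
FD 14.4: (2.993,2.175) -> (-8.656,-6.289) [heading=216, draw]
LT 60: heading 216 -> 276
FD 1.5: (-8.656,-6.289) -> (-8.5,-7.781) [heading=276, draw]
FD 12.8: (-8.5,-7.781) -> (-7.162,-20.511) [heading=276, draw]
RT 140: heading 276 -> 136
BK 4: (-7.162,-20.511) -> (-4.284,-23.29) [heading=136, draw]
Final: pos=(-4.284,-23.29), heading=136, 5 segment(s) drawn

Segment endpoints: x in {-8.656, -8.5, -7.162, -4.284, 0, 2.993}, y in {-23.29, -20.511, -7.781, -6.289, 0, 2.175}
xmin=-8.656, ymin=-23.29, xmax=2.993, ymax=2.175

Answer: -8.656 -23.29 2.993 2.175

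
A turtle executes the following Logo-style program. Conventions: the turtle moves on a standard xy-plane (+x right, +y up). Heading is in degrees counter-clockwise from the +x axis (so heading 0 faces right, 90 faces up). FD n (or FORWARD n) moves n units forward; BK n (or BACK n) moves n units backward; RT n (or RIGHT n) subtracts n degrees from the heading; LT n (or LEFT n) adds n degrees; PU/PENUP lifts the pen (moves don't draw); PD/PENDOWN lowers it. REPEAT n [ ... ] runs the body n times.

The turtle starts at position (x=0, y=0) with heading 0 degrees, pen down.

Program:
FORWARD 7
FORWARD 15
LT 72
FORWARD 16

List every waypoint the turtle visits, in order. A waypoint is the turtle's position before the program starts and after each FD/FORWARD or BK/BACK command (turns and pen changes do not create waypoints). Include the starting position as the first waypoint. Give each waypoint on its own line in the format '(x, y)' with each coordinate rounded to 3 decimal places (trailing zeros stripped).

Answer: (0, 0)
(7, 0)
(22, 0)
(26.944, 15.217)

Derivation:
Executing turtle program step by step:
Start: pos=(0,0), heading=0, pen down
FD 7: (0,0) -> (7,0) [heading=0, draw]
FD 15: (7,0) -> (22,0) [heading=0, draw]
LT 72: heading 0 -> 72
FD 16: (22,0) -> (26.944,15.217) [heading=72, draw]
Final: pos=(26.944,15.217), heading=72, 3 segment(s) drawn
Waypoints (4 total):
(0, 0)
(7, 0)
(22, 0)
(26.944, 15.217)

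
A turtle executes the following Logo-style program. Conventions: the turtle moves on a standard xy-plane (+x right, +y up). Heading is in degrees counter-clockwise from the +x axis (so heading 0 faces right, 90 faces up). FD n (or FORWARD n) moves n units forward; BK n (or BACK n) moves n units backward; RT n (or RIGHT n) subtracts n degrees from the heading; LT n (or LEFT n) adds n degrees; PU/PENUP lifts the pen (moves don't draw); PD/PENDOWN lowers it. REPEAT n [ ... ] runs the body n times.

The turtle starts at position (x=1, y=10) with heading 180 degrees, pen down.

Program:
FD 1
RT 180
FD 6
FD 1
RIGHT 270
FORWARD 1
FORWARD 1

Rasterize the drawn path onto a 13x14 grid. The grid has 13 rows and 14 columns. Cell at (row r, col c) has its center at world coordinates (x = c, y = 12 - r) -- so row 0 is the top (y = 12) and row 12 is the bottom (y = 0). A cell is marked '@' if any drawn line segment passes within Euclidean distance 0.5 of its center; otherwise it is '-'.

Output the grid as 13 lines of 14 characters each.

Answer: -------@------
-------@------
@@@@@@@@------
--------------
--------------
--------------
--------------
--------------
--------------
--------------
--------------
--------------
--------------

Derivation:
Segment 0: (1,10) -> (0,10)
Segment 1: (0,10) -> (6,10)
Segment 2: (6,10) -> (7,10)
Segment 3: (7,10) -> (7,11)
Segment 4: (7,11) -> (7,12)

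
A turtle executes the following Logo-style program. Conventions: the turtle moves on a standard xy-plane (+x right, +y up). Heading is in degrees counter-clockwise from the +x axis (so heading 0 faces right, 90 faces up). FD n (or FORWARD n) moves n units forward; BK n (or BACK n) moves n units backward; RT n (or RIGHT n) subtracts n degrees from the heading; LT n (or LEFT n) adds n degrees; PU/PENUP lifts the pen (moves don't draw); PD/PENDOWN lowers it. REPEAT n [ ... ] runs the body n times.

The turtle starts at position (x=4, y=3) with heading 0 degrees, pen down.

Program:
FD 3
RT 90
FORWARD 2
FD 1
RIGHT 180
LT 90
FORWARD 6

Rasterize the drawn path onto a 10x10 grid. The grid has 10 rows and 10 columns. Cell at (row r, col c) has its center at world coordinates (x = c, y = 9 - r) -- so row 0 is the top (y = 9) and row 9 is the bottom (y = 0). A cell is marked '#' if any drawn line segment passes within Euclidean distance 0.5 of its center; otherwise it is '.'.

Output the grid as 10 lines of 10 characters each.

Segment 0: (4,3) -> (7,3)
Segment 1: (7,3) -> (7,1)
Segment 2: (7,1) -> (7,0)
Segment 3: (7,0) -> (1,-0)

Answer: ..........
..........
..........
..........
..........
..........
....####..
.......#..
.......#..
.#######..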